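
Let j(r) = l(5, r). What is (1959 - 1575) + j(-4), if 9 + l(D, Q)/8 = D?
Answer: 352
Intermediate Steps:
l(D, Q) = -72 + 8*D
j(r) = -32 (j(r) = -72 + 8*5 = -72 + 40 = -32)
(1959 - 1575) + j(-4) = (1959 - 1575) - 32 = 384 - 32 = 352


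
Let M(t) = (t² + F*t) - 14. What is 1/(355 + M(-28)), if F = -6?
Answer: 1/1293 ≈ 0.00077340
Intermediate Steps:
M(t) = -14 + t² - 6*t (M(t) = (t² - 6*t) - 14 = -14 + t² - 6*t)
1/(355 + M(-28)) = 1/(355 + (-14 + (-28)² - 6*(-28))) = 1/(355 + (-14 + 784 + 168)) = 1/(355 + 938) = 1/1293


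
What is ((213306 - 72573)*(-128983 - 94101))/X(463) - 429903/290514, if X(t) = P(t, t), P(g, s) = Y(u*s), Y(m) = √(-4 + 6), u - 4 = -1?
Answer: -143301/96838 - 15697640286*√2 ≈ -2.2200e+10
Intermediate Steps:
u = 3 (u = 4 - 1 = 3)
Y(m) = √2
P(g, s) = √2
X(t) = √2
((213306 - 72573)*(-128983 - 94101))/X(463) - 429903/290514 = ((213306 - 72573)*(-128983 - 94101))/(√2) - 429903/290514 = (140733*(-223084))*(√2/2) - 429903*1/290514 = -15697640286*√2 - 143301/96838 = -143301/96838 - 15697640286*√2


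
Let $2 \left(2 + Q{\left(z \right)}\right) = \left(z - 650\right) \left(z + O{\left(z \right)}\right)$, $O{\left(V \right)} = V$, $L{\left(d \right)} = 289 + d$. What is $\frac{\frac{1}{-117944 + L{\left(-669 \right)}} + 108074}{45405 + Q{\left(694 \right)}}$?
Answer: $\frac{12787747975}{8985406236} \approx 1.4232$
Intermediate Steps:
$Q{\left(z \right)} = -2 + z \left(-650 + z\right)$ ($Q{\left(z \right)} = -2 + \frac{\left(z - 650\right) \left(z + z\right)}{2} = -2 + \frac{\left(-650 + z\right) 2 z}{2} = -2 + \frac{2 z \left(-650 + z\right)}{2} = -2 + z \left(-650 + z\right)$)
$\frac{\frac{1}{-117944 + L{\left(-669 \right)}} + 108074}{45405 + Q{\left(694 \right)}} = \frac{\frac{1}{-117944 + \left(289 - 669\right)} + 108074}{45405 - \left(451102 - 481636\right)} = \frac{\frac{1}{-117944 - 380} + 108074}{45405 - -30534} = \frac{\frac{1}{-118324} + 108074}{45405 + 30534} = \frac{- \frac{1}{118324} + 108074}{75939} = \frac{12787747975}{118324} \cdot \frac{1}{75939} = \frac{12787747975}{8985406236}$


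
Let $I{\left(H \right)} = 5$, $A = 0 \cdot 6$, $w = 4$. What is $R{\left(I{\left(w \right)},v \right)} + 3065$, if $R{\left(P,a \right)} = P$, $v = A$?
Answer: $3070$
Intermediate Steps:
$A = 0$
$v = 0$
$R{\left(I{\left(w \right)},v \right)} + 3065 = 5 + 3065 = 3070$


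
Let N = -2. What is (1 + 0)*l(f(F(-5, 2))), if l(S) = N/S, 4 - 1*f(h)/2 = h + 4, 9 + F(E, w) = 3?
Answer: -⅙ ≈ -0.16667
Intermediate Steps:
F(E, w) = -6 (F(E, w) = -9 + 3 = -6)
f(h) = -2*h (f(h) = 8 - 2*(h + 4) = 8 - 2*(4 + h) = 8 + (-8 - 2*h) = -2*h)
l(S) = -2/S
(1 + 0)*l(f(F(-5, 2))) = (1 + 0)*(-2/((-2*(-6)))) = 1*(-2/12) = 1*(-2*1/12) = 1*(-⅙) = -⅙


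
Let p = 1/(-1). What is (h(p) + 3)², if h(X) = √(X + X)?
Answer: (3 + I*√2)² ≈ 7.0 + 8.4853*I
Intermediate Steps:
p = -1
h(X) = √2*√X (h(X) = √(2*X) = √2*√X)
(h(p) + 3)² = (√2*√(-1) + 3)² = (√2*I + 3)² = (I*√2 + 3)² = (3 + I*√2)²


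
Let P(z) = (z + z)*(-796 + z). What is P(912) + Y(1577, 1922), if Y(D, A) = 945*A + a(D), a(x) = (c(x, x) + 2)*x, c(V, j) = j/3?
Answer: 8580013/3 ≈ 2.8600e+6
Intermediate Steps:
c(V, j) = j/3 (c(V, j) = j*(1/3) = j/3)
a(x) = x*(2 + x/3) (a(x) = (x/3 + 2)*x = (2 + x/3)*x = x*(2 + x/3))
P(z) = 2*z*(-796 + z) (P(z) = (2*z)*(-796 + z) = 2*z*(-796 + z))
Y(D, A) = 945*A + D*(6 + D)/3
P(912) + Y(1577, 1922) = 2*912*(-796 + 912) + (945*1922 + (1/3)*1577*(6 + 1577)) = 2*912*116 + (1816290 + (1/3)*1577*1583) = 211584 + (1816290 + 2496391/3) = 211584 + 7945261/3 = 8580013/3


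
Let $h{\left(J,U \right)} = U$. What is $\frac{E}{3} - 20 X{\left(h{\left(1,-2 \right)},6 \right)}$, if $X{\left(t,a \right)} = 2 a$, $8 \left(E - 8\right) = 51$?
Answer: $- \frac{5645}{24} \approx -235.21$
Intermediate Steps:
$E = \frac{115}{8}$ ($E = 8 + \frac{1}{8} \cdot 51 = 8 + \frac{51}{8} = \frac{115}{8} \approx 14.375$)
$\frac{E}{3} - 20 X{\left(h{\left(1,-2 \right)},6 \right)} = \frac{115}{8 \cdot 3} - 20 \cdot 2 \cdot 6 = \frac{115}{8} \cdot \frac{1}{3} - 240 = \frac{115}{24} - 240 = - \frac{5645}{24}$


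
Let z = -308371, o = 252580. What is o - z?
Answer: 560951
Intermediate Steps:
o - z = 252580 - 1*(-308371) = 252580 + 308371 = 560951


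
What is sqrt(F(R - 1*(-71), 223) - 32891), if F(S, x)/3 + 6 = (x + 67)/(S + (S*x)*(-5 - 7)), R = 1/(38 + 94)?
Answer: I*sqrt(827521991830953965)/5014555 ≈ 181.41*I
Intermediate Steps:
R = 1/132 ≈ 0.0075758
F(S, x) = -18 + 3*(67 + x)/(S - 12*S*x) (F(S, x) = -18 + 3*((x + 67)/(S + (S*x)*(-5 - 7))) = -18 + 3*((67 + x)/(S + (S*x)*(-12))) = -18 + 3*((67 + x)/(S - 12*S*x)) = -18 + 3*(67 + x)/(S - 12*S*x))
sqrt(F(R - 1*(-71), 223) - 32891) = sqrt(3*(-67 - 1*223 + 6*(1/132 - 1*(-71)) - 72*(1/132 - 1*(-71))*223)/((1/132 - 1*(-71))*(-1 + 12*223)) - 32891) = sqrt(3*(-67 - 223 + 6*(1/132 + 71) - 72*(1/132 + 71)*223)/((1/132 + 71)*(-1 + 2676)) - 32891) = sqrt(3*(-67 - 223 + 6*(9373/132) - 72*9373/132*223)/((9373/132)*2675) - 32891) = sqrt(3*(132/9373)*(1/2675)*(-67 - 223 + 9373/22 - 12541074/11) - 32891) = sqrt(3*(132/9373)*(1/2675)*(-25079155/22) - 32891) = sqrt(-90284958/5014555 - 32891) = sqrt(-165024013463/5014555) = I*sqrt(827521991830953965)/5014555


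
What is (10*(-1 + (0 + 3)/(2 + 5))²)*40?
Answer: 6400/49 ≈ 130.61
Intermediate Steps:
(10*(-1 + (0 + 3)/(2 + 5))²)*40 = (10*(-1 + 3/7)²)*40 = (10*(-4/7)²)*40 = (10*(16/49))*40 = (160/49)*40 = 6400/49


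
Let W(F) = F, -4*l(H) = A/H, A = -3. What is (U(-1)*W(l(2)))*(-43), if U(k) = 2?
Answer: -129/4 ≈ -32.250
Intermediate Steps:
l(H) = 3/(4*H) (l(H) = -(-3)/(4*H) = 3/(4*H))
(U(-1)*W(l(2)))*(-43) = (2*((3/4)/2))*(-43) = (2*((3/4)*(1/2)))*(-43) = (2*(3/8))*(-43) = (3/4)*(-43) = -129/4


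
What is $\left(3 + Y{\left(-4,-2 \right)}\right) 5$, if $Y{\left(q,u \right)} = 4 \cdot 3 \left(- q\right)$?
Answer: $255$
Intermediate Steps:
$Y{\left(q,u \right)} = - 12 q$ ($Y{\left(q,u \right)} = 12 \left(- q\right) = - 12 q$)
$\left(3 + Y{\left(-4,-2 \right)}\right) 5 = \left(3 - -48\right) 5 = \left(3 + 48\right) 5 = 51 \cdot 5 = 255$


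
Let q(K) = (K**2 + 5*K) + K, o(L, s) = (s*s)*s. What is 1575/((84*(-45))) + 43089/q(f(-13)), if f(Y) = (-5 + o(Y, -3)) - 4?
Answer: 14213/360 ≈ 39.481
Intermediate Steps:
o(L, s) = s**3 (o(L, s) = s**2*s = s**3)
f(Y) = -36 (f(Y) = (-5 + (-3)**3) - 4 = (-5 - 27) - 4 = -32 - 4 = -36)
q(K) = K**2 + 6*K
1575/((84*(-45))) + 43089/q(f(-13)) = 1575/((84*(-45))) + 43089/((-36*(6 - 36))) = 1575/(-3780) + 43089/((-36*(-30))) = 1575*(-1/3780) + 43089/1080 = -5/12 + 43089*(1/1080) = -5/12 + 14363/360 = 14213/360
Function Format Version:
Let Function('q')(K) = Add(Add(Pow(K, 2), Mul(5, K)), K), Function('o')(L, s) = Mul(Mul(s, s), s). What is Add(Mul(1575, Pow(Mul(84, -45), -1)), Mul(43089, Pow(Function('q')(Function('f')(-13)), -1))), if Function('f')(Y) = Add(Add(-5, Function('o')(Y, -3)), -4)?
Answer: Rational(14213, 360) ≈ 39.481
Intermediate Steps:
Function('o')(L, s) = Pow(s, 3) (Function('o')(L, s) = Mul(Pow(s, 2), s) = Pow(s, 3))
Function('f')(Y) = -36 (Function('f')(Y) = Add(Add(-5, Pow(-3, 3)), -4) = Add(Add(-5, -27), -4) = Add(-32, -4) = -36)
Function('q')(K) = Add(Pow(K, 2), Mul(6, K))
Add(Mul(1575, Pow(Mul(84, -45), -1)), Mul(43089, Pow(Function('q')(Function('f')(-13)), -1))) = Add(Mul(1575, Pow(Mul(84, -45), -1)), Mul(43089, Pow(Mul(-36, Add(6, -36)), -1))) = Add(Mul(1575, Pow(-3780, -1)), Mul(43089, Pow(Mul(-36, -30), -1))) = Add(Mul(1575, Rational(-1, 3780)), Mul(43089, Pow(1080, -1))) = Add(Rational(-5, 12), Mul(43089, Rational(1, 1080))) = Add(Rational(-5, 12), Rational(14363, 360)) = Rational(14213, 360)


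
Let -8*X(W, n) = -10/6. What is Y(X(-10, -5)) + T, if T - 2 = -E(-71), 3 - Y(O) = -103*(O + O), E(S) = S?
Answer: 1427/12 ≈ 118.92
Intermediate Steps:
X(W, n) = 5/24 (X(W, n) = -(-5)/(4*6) = -⅛*(-5/3) = 5/24)
Y(O) = 3 + 206*O (Y(O) = 3 - (-103)*(O + O) = 3 - (-103)*2*O = 3 - (-206)*O = 3 + 206*O)
T = 73 (T = 2 - 1*(-71) = 2 + 71 = 73)
Y(X(-10, -5)) + T = (3 + 206*(5/24)) + 73 = (3 + 515/12) + 73 = 551/12 + 73 = 1427/12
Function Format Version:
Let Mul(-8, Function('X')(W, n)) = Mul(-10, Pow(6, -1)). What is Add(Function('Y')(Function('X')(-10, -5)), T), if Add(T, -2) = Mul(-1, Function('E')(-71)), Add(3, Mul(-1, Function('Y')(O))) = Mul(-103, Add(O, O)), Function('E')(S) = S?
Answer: Rational(1427, 12) ≈ 118.92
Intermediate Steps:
Function('X')(W, n) = Rational(5, 24) (Function('X')(W, n) = Mul(Rational(-1, 8), Mul(-10, Pow(6, -1))) = Mul(Rational(-1, 8), Mul(-10, Rational(1, 6))) = Mul(Rational(-1, 8), Rational(-5, 3)) = Rational(5, 24))
Function('Y')(O) = Add(3, Mul(206, O)) (Function('Y')(O) = Add(3, Mul(-1, Mul(-103, Add(O, O)))) = Add(3, Mul(-1, Mul(-103, Mul(2, O)))) = Add(3, Mul(-1, Mul(-206, O))) = Add(3, Mul(206, O)))
T = 73 (T = Add(2, Mul(-1, -71)) = Add(2, 71) = 73)
Add(Function('Y')(Function('X')(-10, -5)), T) = Add(Add(3, Mul(206, Rational(5, 24))), 73) = Add(Add(3, Rational(515, 12)), 73) = Add(Rational(551, 12), 73) = Rational(1427, 12)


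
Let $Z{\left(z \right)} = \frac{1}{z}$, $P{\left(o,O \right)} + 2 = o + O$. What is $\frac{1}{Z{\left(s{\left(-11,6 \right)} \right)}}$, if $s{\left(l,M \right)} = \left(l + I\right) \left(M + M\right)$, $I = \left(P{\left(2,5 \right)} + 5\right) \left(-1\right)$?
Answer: $-252$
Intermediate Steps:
$P{\left(o,O \right)} = -2 + O + o$ ($P{\left(o,O \right)} = -2 + \left(o + O\right) = -2 + \left(O + o\right) = -2 + O + o$)
$I = -10$ ($I = \left(\left(-2 + 5 + 2\right) + 5\right) \left(-1\right) = \left(5 + 5\right) \left(-1\right) = 10 \left(-1\right) = -10$)
$s{\left(l,M \right)} = 2 M \left(-10 + l\right)$ ($s{\left(l,M \right)} = \left(l - 10\right) \left(M + M\right) = \left(-10 + l\right) 2 M = 2 M \left(-10 + l\right)$)
$\frac{1}{Z{\left(s{\left(-11,6 \right)} \right)}} = \frac{1}{\frac{1}{2 \cdot 6 \left(-10 - 11\right)}} = \frac{1}{\frac{1}{2 \cdot 6 \left(-21\right)}} = \frac{1}{\frac{1}{-252}} = \frac{1}{- \frac{1}{252}} = -252$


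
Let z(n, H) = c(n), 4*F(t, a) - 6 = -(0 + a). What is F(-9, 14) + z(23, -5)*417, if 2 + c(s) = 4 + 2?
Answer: 1666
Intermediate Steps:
c(s) = 4 (c(s) = -2 + (4 + 2) = -2 + 6 = 4)
F(t, a) = 3/2 - a/4 (F(t, a) = 3/2 + (-(0 + a))/4 = 3/2 + (-a)/4 = 3/2 - a/4)
z(n, H) = 4
F(-9, 14) + z(23, -5)*417 = (3/2 - ¼*14) + 4*417 = (3/2 - 7/2) + 1668 = -2 + 1668 = 1666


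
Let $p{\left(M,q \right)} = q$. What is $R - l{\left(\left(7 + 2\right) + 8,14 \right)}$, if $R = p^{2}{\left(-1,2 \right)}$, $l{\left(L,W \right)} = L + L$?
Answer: $-30$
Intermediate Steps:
$l{\left(L,W \right)} = 2 L$
$R = 4$ ($R = 2^{2} = 4$)
$R - l{\left(\left(7 + 2\right) + 8,14 \right)} = 4 - 2 \left(\left(7 + 2\right) + 8\right) = 4 - 2 \left(9 + 8\right) = 4 - 2 \cdot 17 = 4 - 34 = -30$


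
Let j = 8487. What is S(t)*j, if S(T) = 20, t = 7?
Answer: 169740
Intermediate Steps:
S(t)*j = 20*8487 = 169740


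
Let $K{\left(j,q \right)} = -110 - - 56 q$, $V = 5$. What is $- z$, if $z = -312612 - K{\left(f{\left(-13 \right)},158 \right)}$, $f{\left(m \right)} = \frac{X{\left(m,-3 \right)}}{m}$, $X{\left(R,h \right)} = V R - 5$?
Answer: $321350$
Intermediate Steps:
$X{\left(R,h \right)} = -5 + 5 R$ ($X{\left(R,h \right)} = 5 R - 5 = -5 + 5 R$)
$f{\left(m \right)} = \frac{-5 + 5 m}{m}$
$K{\left(j,q \right)} = -110 + 56 q$
$z = -321350$ ($z = -312612 - \left(-110 + 56 \cdot 158\right) = -312612 - \left(-110 + 8848\right) = -312612 - 8738 = -321350$)
$- z = \left(-1\right) \left(-321350\right) = 321350$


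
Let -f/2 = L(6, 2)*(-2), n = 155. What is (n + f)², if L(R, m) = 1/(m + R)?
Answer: 96721/4 ≈ 24180.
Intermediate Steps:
L(R, m) = 1/(R + m)
f = ½ (f = -2*(-2)/(6 + 2) = -2*(-2)/8 = -(-2)/4 = -2*(-¼) = ½ ≈ 0.50000)
(n + f)² = (155 + ½)² = (311/2)² = 96721/4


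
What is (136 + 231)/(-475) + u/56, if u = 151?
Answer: 51173/26600 ≈ 1.9238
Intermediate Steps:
(136 + 231)/(-475) + u/56 = (136 + 231)/(-475) + 151/56 = 367*(-1/475) + 151*(1/56) = -367/475 + 151/56 = 51173/26600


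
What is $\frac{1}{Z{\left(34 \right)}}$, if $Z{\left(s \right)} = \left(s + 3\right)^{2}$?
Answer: $\frac{1}{1369} \approx 0.00073046$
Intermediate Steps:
$Z{\left(s \right)} = \left(3 + s\right)^{2}$
$\frac{1}{Z{\left(34 \right)}} = \frac{1}{\left(3 + 34\right)^{2}} = \frac{1}{37^{2}} = \frac{1}{1369}$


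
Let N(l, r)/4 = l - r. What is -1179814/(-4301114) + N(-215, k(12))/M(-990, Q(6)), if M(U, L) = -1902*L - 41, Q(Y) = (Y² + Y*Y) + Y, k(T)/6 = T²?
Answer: 96822233091/319136207129 ≈ 0.30339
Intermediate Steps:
k(T) = 6*T²
Q(Y) = Y + 2*Y² (Q(Y) = (Y² + Y²) + Y = 2*Y² + Y = Y + 2*Y²)
M(U, L) = -41 - 1902*L
N(l, r) = -4*r + 4*l (N(l, r) = 4*(l - r) = -4*r + 4*l)
-1179814/(-4301114) + N(-215, k(12))/M(-990, Q(6)) = -1179814/(-4301114) + (-24*12² + 4*(-215))/(-41 - 11412*(1 + 2*6)) = -1179814*(-1/4301114) + (-24*144 - 860)/(-41 - 11412*(1 + 12)) = 589907/2150557 + (-4*864 - 860)/(-41 - 11412*13) = 589907/2150557 + (-3456 - 860)/(-41 - 1902*78) = 589907/2150557 - 4316/(-41 - 148356) = 589907/2150557 - 4316/(-148397) = 589907/2150557 - 4316*(-1/148397) = 589907/2150557 + 4316/148397 = 96822233091/319136207129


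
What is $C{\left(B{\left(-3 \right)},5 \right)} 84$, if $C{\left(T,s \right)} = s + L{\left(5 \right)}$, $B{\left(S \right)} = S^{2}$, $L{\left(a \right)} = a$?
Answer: $840$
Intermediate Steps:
$C{\left(T,s \right)} = 5 + s$ ($C{\left(T,s \right)} = s + 5 = 5 + s$)
$C{\left(B{\left(-3 \right)},5 \right)} 84 = \left(5 + 5\right) 84 = 10 \cdot 84 = 840$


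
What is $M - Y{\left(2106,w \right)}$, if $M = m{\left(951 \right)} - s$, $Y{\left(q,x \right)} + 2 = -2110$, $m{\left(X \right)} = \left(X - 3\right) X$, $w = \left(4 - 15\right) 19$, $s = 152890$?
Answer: $750770$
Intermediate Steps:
$w = -209$ ($w = \left(-11\right) 19 = -209$)
$m{\left(X \right)} = X \left(-3 + X\right)$ ($m{\left(X \right)} = \left(-3 + X\right) X = X \left(-3 + X\right)$)
$Y{\left(q,x \right)} = -2112$ ($Y{\left(q,x \right)} = -2 - 2110 = -2112$)
$M = 748658$ ($M = 951 \left(-3 + 951\right) - 152890 = 951 \cdot 948 - 152890 = 901548 - 152890 = 748658$)
$M - Y{\left(2106,w \right)} = 748658 - -2112 = 748658 + 2112 = 750770$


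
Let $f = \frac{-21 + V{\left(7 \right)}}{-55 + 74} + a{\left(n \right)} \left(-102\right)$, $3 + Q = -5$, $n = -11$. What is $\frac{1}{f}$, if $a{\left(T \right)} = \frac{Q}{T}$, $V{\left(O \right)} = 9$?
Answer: $- \frac{209}{15636} \approx -0.013367$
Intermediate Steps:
$Q = -8$ ($Q = -3 - 5 = -8$)
$a{\left(T \right)} = - \frac{8}{T}$
$f = - \frac{15636}{209}$ ($f = \frac{-21 + 9}{-55 + 74} + - \frac{8}{-11} \left(-102\right) = - \frac{12}{19} + \left(-8\right) \left(- \frac{1}{11}\right) \left(-102\right) = \left(-12\right) \frac{1}{19} + \frac{8}{11} \left(-102\right) = - \frac{12}{19} - \frac{816}{11} = - \frac{15636}{209} \approx -74.813$)
$\frac{1}{f} = \frac{1}{- \frac{15636}{209}} = - \frac{209}{15636}$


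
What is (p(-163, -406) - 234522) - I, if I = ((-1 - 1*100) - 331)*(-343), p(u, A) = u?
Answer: -382861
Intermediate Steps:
I = 148176 (I = ((-1 - 100) - 331)*(-343) = (-101 - 331)*(-343) = -432*(-343) = 148176)
(p(-163, -406) - 234522) - I = (-163 - 234522) - 1*148176 = -234685 - 148176 = -382861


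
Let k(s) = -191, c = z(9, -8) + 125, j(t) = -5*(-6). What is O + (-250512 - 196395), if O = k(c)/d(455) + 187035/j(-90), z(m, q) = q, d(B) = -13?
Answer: -11457103/26 ≈ -4.4066e+5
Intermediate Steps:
j(t) = 30
c = 117 (c = -8 + 125 = 117)
O = 162479/26 (O = -191/(-13) + 187035/30 = -191*(-1/13) + 187035*(1/30) = 191/13 + 12469/2 = 162479/26 ≈ 6249.2)
O + (-250512 - 196395) = 162479/26 + (-250512 - 196395) = 162479/26 - 446907 = -11457103/26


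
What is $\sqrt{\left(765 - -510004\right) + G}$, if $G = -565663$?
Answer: $i \sqrt{54894} \approx 234.29 i$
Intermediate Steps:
$\sqrt{\left(765 - -510004\right) + G} = \sqrt{\left(765 - -510004\right) - 565663} = \sqrt{\left(765 + 510004\right) - 565663} = \sqrt{510769 - 565663} = \sqrt{-54894} = i \sqrt{54894}$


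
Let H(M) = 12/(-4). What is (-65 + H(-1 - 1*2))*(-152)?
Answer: 10336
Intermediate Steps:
H(M) = -3 (H(M) = 12*(-¼) = -3)
(-65 + H(-1 - 1*2))*(-152) = (-65 - 3)*(-152) = -68*(-152) = 10336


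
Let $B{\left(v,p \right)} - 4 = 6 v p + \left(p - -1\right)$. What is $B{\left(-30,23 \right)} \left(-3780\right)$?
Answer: $15543360$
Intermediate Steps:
$B{\left(v,p \right)} = 5 + p + 6 p v$ ($B{\left(v,p \right)} = 4 + \left(6 v p + \left(p - -1\right)\right) = 4 + \left(6 p v + \left(p + 1\right)\right) = 4 + \left(6 p v + \left(1 + p\right)\right) = 4 + \left(1 + p + 6 p v\right) = 5 + p + 6 p v$)
$B{\left(-30,23 \right)} \left(-3780\right) = \left(5 + 23 + 6 \cdot 23 \left(-30\right)\right) \left(-3780\right) = \left(5 + 23 - 4140\right) \left(-3780\right) = \left(-4112\right) \left(-3780\right) = 15543360$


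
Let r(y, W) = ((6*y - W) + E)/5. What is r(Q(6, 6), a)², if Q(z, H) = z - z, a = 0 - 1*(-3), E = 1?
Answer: 4/25 ≈ 0.16000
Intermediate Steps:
a = 3 (a = 0 + 3 = 3)
Q(z, H) = 0
r(y, W) = ⅕ - W/5 + 6*y/5 (r(y, W) = ((6*y - W) + 1)/5 = ((-W + 6*y) + 1)*(⅕) = (1 - W + 6*y)*(⅕) = ⅕ - W/5 + 6*y/5)
r(Q(6, 6), a)² = (⅕ - ⅕*3 + (6/5)*0)² = (⅕ - ⅗ + 0)² = (-⅖)² = 4/25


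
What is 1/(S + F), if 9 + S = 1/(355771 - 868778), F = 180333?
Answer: 513007/92507474267 ≈ 5.5456e-6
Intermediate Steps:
S = -4617064/513007 (S = -9 + 1/(355771 - 868778) = -9 + 1/(-513007) = -9 - 1/513007 = -4617064/513007 ≈ -9.0000)
1/(S + F) = 1/(-4617064/513007 + 180333) = 1/(92507474267/513007) = 513007/92507474267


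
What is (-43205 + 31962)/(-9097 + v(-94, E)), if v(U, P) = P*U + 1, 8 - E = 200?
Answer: -11243/8952 ≈ -1.2559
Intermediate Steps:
E = -192 (E = 8 - 1*200 = 8 - 200 = -192)
v(U, P) = 1 + P*U
(-43205 + 31962)/(-9097 + v(-94, E)) = (-43205 + 31962)/(-9097 + (1 - 192*(-94))) = -11243/(-9097 + (1 + 18048)) = -11243/(-9097 + 18049) = -11243/8952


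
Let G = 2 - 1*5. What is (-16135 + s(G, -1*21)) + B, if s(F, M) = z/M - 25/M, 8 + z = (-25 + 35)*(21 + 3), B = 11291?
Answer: -33977/7 ≈ -4853.9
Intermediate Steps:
z = 232 (z = -8 + (-25 + 35)*(21 + 3) = -8 + 10*24 = -8 + 240 = 232)
G = -3 (G = 2 - 5 = -3)
s(F, M) = 207/M (s(F, M) = 232/M - 25/M = 207/M)
(-16135 + s(G, -1*21)) + B = (-16135 + 207/((-1*21))) + 11291 = (-16135 + 207/(-21)) + 11291 = (-16135 + 207*(-1/21)) + 11291 = (-16135 - 69/7) + 11291 = -113014/7 + 11291 = -33977/7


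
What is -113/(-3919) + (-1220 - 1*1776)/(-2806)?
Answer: 6029201/5498357 ≈ 1.0965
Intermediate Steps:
-113/(-3919) + (-1220 - 1*1776)/(-2806) = -113*(-1/3919) + (-1220 - 1776)*(-1/2806) = 113/3919 - 2996*(-1/2806) = 113/3919 + 1498/1403 = 6029201/5498357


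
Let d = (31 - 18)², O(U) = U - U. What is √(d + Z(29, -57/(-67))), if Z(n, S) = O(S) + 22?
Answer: √191 ≈ 13.820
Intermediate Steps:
O(U) = 0
Z(n, S) = 22 (Z(n, S) = 0 + 22 = 22)
d = 169 (d = 13² = 169)
√(d + Z(29, -57/(-67))) = √(169 + 22) = √191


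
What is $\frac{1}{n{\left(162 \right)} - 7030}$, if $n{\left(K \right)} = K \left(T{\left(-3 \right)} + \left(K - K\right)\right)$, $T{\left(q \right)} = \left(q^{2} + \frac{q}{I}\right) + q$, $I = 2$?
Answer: $- \frac{1}{6301} \approx -0.00015871$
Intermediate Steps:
$T{\left(q \right)} = q^{2} + \frac{3 q}{2}$ ($T{\left(q \right)} = \left(q^{2} + \frac{q}{2}\right) + q = q^{2} + \frac{3 q}{2}$)
$n{\left(K \right)} = \frac{9 K}{2}$ ($n{\left(K \right)} = K \left(\frac{1}{2} \left(-3\right) \left(3 + 2 \left(-3\right)\right) + \left(K - K\right)\right) = K \left(\frac{1}{2} \left(-3\right) \left(3 - 6\right) + 0\right) = K \left(\frac{1}{2} \left(-3\right) \left(-3\right) + 0\right) = K \left(\frac{9}{2} + 0\right) = K \frac{9}{2} = \frac{9 K}{2}$)
$\frac{1}{n{\left(162 \right)} - 7030} = \frac{1}{\frac{9}{2} \cdot 162 - 7030} = \frac{1}{729 - 7030} = \frac{1}{-6301} = - \frac{1}{6301}$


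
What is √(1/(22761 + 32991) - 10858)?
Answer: I*√8437440986670/27876 ≈ 104.2*I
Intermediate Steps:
√(1/(22761 + 32991) - 10858) = √(1/55752 - 10858) = √(-605355215/55752) = I*√8437440986670/27876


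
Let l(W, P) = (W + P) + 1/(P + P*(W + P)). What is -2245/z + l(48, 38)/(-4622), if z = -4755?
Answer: 2196827867/4843865244 ≈ 0.45353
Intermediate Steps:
l(W, P) = P + W + 1/(P + P*(P + W)) (l(W, P) = (P + W) + 1/(P + P*(P + W)) = P + W + 1/(P + P*(P + W)))
-2245/z + l(48, 38)/(-4622) = -2245/(-4755) + ((1 + 38² + 38³ + 38*48 + 38*48² + 2*48*38²)/(38*(1 + 38 + 48)))/(-4622) = -2245*(-1/4755) + ((1/38)*(1 + 1444 + 54872 + 1824 + 38*2304 + 2*48*1444)/87)*(-1/4622) = 449/951 + ((1/38)*(1/87)*(1 + 1444 + 54872 + 1824 + 87552 + 138624))*(-1/4622) = 449/951 + ((1/38)*(1/87)*284317)*(-1/4622) = 449/951 + (284317/3306)*(-1/4622) = 449/951 - 284317/15280332 = 2196827867/4843865244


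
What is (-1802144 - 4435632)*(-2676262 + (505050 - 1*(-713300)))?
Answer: 9094128483712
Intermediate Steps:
(-1802144 - 4435632)*(-2676262 + (505050 - 1*(-713300))) = -6237776*(-2676262 + (505050 + 713300)) = -6237776*(-2676262 + 1218350) = -6237776*(-1457912) = 9094128483712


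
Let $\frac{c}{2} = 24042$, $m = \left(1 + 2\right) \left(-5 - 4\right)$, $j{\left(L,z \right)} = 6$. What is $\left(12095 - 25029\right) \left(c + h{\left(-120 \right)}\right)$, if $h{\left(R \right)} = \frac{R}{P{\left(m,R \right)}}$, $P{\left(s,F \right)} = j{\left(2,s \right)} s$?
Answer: $- \frac{16792056992}{27} \approx -6.2193 \cdot 10^{8}$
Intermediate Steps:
$m = -27$ ($m = 3 \left(-9\right) = -27$)
$c = 48084$ ($c = 2 \cdot 24042 = 48084$)
$P{\left(s,F \right)} = 6 s$
$h{\left(R \right)} = - \frac{R}{162}$ ($h{\left(R \right)} = \frac{R}{6 \left(-27\right)} = \frac{R}{-162} = R \left(- \frac{1}{162}\right) = - \frac{R}{162}$)
$\left(12095 - 25029\right) \left(c + h{\left(-120 \right)}\right) = \left(12095 - 25029\right) \left(48084 - - \frac{20}{27}\right) = - 12934 \left(48084 + \frac{20}{27}\right) = \left(-12934\right) \frac{1298288}{27} = - \frac{16792056992}{27}$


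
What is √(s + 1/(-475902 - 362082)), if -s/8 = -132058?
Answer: 5*√1854667938367482/209496 ≈ 1027.8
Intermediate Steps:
s = 1056464 (s = -8*(-132058) = 1056464)
√(s + 1/(-475902 - 362082)) = √(1056464 + 1/(-475902 - 362082)) = √(1056464 + 1/(-837984)) = √(1056464 - 1/837984) = √(885299928575/837984) = 5*√1854667938367482/209496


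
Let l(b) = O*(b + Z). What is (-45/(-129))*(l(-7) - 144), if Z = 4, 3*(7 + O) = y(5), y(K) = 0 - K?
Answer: -1770/43 ≈ -41.163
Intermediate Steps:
y(K) = -K
O = -26/3 (O = -7 + (-1*5)/3 = -7 + (⅓)*(-5) = -7 - 5/3 = -26/3 ≈ -8.6667)
l(b) = -104/3 - 26*b/3 (l(b) = -26*(b + 4)/3 = -26*(4 + b)/3 = -104/3 - 26*b/3)
(-45/(-129))*(l(-7) - 144) = (-45/(-129))*((-104/3 - 26/3*(-7)) - 144) = (-45*(-1/129))*((-104/3 + 182/3) - 144) = 15*(26 - 144)/43 = (15/43)*(-118) = -1770/43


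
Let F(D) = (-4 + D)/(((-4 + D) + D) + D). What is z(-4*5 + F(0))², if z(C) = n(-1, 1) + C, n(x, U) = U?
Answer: 324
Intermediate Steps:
F(D) = (-4 + D)/(-4 + 3*D) (F(D) = (-4 + D)/((-4 + 2*D) + D) = (-4 + D)/(-4 + 3*D))
z(C) = 1 + C
z(-4*5 + F(0))² = (1 + (-4*5 + (-4 + 0)/(-4 + 3*0)))² = (1 + (-20 - 4/(-4 + 0)))² = (1 + (-20 - 4/(-4)))² = (1 + (-20 - ¼*(-4)))² = (1 + (-20 + 1))² = (1 - 19)² = (-18)² = 324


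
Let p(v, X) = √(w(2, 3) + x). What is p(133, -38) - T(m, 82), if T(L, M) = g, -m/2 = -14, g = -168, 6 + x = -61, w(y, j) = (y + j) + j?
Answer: 168 + I*√59 ≈ 168.0 + 7.6811*I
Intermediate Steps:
w(y, j) = y + 2*j (w(y, j) = (j + y) + j = y + 2*j)
x = -67 (x = -6 - 61 = -67)
m = 28 (m = -2*(-14) = 28)
T(L, M) = -168
p(v, X) = I*√59 (p(v, X) = √((2 + 2*3) - 67) = √((2 + 6) - 67) = √(8 - 67) = √(-59) = I*√59)
p(133, -38) - T(m, 82) = I*√59 - 1*(-168) = I*√59 + 168 = 168 + I*√59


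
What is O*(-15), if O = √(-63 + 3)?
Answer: -30*I*√15 ≈ -116.19*I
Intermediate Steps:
O = 2*I*√15 (O = √(-60) = 2*I*√15 ≈ 7.746*I)
O*(-15) = (2*I*√15)*(-15) = -30*I*√15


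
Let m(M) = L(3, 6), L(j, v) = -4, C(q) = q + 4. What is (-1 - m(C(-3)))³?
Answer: 27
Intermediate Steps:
C(q) = 4 + q
m(M) = -4
(-1 - m(C(-3)))³ = (-1 - 1*(-4))³ = (-1 + 4)³ = 3³ = 27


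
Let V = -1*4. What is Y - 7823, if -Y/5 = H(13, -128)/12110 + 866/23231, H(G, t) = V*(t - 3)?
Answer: -220093762995/28132741 ≈ -7823.4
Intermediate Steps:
V = -4
H(G, t) = 12 - 4*t (H(G, t) = -4*(t - 3) = -4*(-3 + t) = 12 - 4*t)
Y = -11330152/28132741 (Y = -5*((12 - 4*(-128))/12110 + 866/23231) = -5*((12 + 512)*(1/12110) + 866*(1/23231)) = -5*(524*(1/12110) + 866/23231) = -5*(262/6055 + 866/23231) = -5*11330152/140663705 = -11330152/28132741 ≈ -0.40274)
Y - 7823 = -11330152/28132741 - 7823 = -220093762995/28132741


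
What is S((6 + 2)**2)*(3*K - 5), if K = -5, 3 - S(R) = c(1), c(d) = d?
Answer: -40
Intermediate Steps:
S(R) = 2 (S(R) = 3 - 1*1 = 3 - 1 = 2)
S((6 + 2)**2)*(3*K - 5) = 2*(3*(-5) - 5) = 2*(-15 - 5) = 2*(-20) = -40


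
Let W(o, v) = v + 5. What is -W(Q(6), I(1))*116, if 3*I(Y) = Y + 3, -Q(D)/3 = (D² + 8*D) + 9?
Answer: -2204/3 ≈ -734.67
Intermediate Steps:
Q(D) = -27 - 24*D - 3*D² (Q(D) = -3*((D² + 8*D) + 9) = -3*(9 + D² + 8*D) = -27 - 24*D - 3*D²)
I(Y) = 1 + Y/3 (I(Y) = (Y + 3)/3 = (3 + Y)/3 = 1 + Y/3)
W(o, v) = 5 + v
-W(Q(6), I(1))*116 = -(5 + (1 + (⅓)*1))*116 = -(5 + (1 + ⅓))*116 = -(5 + 4/3)*116 = -19*116/3 = -1*2204/3 = -2204/3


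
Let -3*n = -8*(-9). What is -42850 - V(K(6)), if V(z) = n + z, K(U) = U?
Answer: -42832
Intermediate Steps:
n = -24 (n = -(-8)*(-9)/3 = -⅓*72 = -24)
V(z) = -24 + z
-42850 - V(K(6)) = -42850 - (-24 + 6) = -42850 - 1*(-18) = -42850 + 18 = -42832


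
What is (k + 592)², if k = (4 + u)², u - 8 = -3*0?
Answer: 541696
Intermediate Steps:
u = 8 (u = 8 - 3*0 = 8 + 0 = 8)
k = 144 (k = (4 + 8)² = 12² = 144)
(k + 592)² = (144 + 592)² = 736² = 541696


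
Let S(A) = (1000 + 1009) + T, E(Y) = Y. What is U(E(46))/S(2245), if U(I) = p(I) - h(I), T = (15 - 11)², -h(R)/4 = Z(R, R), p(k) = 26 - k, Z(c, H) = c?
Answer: 164/2025 ≈ 0.080988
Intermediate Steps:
h(R) = -4*R
T = 16 (T = 4² = 16)
U(I) = 26 + 3*I (U(I) = (26 - I) - (-4)*I = (26 - I) + 4*I = 26 + 3*I)
S(A) = 2025 (S(A) = (1000 + 1009) + 16 = 2009 + 16 = 2025)
U(E(46))/S(2245) = (26 + 3*46)/2025 = (26 + 138)*(1/2025) = 164*(1/2025) = 164/2025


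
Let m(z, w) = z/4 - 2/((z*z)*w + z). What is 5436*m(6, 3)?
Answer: 153114/19 ≈ 8058.6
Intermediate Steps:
m(z, w) = -2/(z + w*z²) + z/4 (m(z, w) = z*(¼) - 2/(z²*w + z) = z/4 - 2/(w*z² + z) = z/4 - 2/(z + w*z²) = -2/(z + w*z²) + z/4)
5436*m(6, 3) = 5436*((¼)*(-8 + 6² + 3*6³)/(6*(1 + 3*6))) = 5436*((¼)*(⅙)*(-8 + 36 + 3*216)/(1 + 18)) = 5436*((¼)*(⅙)*(-8 + 36 + 648)/19) = 5436*((¼)*(⅙)*(1/19)*676) = 5436*(169/114) = 153114/19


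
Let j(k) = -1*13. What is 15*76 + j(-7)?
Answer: 1127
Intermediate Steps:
j(k) = -13
15*76 + j(-7) = 15*76 - 13 = 1140 - 13 = 1127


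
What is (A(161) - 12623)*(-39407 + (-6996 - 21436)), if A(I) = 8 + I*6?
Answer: 790256511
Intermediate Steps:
A(I) = 8 + 6*I
(A(161) - 12623)*(-39407 + (-6996 - 21436)) = ((8 + 6*161) - 12623)*(-39407 + (-6996 - 21436)) = ((8 + 966) - 12623)*(-39407 - 28432) = (974 - 12623)*(-67839) = -11649*(-67839) = 790256511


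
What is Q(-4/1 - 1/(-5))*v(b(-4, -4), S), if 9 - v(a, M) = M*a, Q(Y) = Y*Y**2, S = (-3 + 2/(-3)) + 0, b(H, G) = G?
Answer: 116603/375 ≈ 310.94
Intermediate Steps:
S = -11/3 (S = (-3 + 2*(-1/3)) + 0 = (-3 - 2/3) + 0 = -11/3 + 0 = -11/3 ≈ -3.6667)
Q(Y) = Y**3
v(a, M) = 9 - M*a
Q(-4/1 - 1/(-5))*v(b(-4, -4), S) = (-4/1 - 1/(-5))**3*(9 - 1*(-11/3)*(-4)) = (-4*1 - 1*(-1/5))**3*(9 - 44/3) = (-4 + 1/5)**3*(-17/3) = (-19/5)**3*(-17/3) = -6859/125*(-17/3) = 116603/375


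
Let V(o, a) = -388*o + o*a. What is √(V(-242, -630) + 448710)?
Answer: √695066 ≈ 833.71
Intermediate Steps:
V(o, a) = -388*o + a*o
√(V(-242, -630) + 448710) = √(-242*(-388 - 630) + 448710) = √(-242*(-1018) + 448710) = √(246356 + 448710) = √695066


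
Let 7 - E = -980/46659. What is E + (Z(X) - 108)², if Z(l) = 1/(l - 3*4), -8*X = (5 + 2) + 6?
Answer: 6478686908033/554355579 ≈ 11687.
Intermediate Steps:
E = 327593/46659 (E = 7 - (-980)/46659 = 7 - 1*(-980/46659) = 7 + 980/46659 = 327593/46659 ≈ 7.0210)
X = -13/8 (X = -((5 + 2) + 6)/8 = -(7 + 6)/8 = -⅛*13 = -13/8 ≈ -1.6250)
Z(l) = 1/(-12 + l) (Z(l) = 1/(l - 12) = 1/(-12 + l))
E + (Z(X) - 108)² = 327593/46659 + (1/(-12 - 13/8) - 108)² = 327593/46659 + (1/(-109/8) - 108)² = 327593/46659 + (-8/109 - 108)² = 327593/46659 + (-11780/109)² = 327593/46659 + 138768400/11881 = 6478686908033/554355579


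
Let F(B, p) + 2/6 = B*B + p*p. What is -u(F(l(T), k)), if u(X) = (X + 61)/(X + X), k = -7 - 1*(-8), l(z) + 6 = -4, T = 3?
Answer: -485/604 ≈ -0.80298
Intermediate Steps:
l(z) = -10 (l(z) = -6 - 4 = -10)
k = 1 (k = -7 + 8 = 1)
F(B, p) = -⅓ + B² + p² (F(B, p) = -⅓ + (B*B + p*p) = -⅓ + (B² + p²) = -⅓ + B² + p²)
u(X) = (61 + X)/(2*X) (u(X) = (61 + X)/((2*X)) = (61 + X)*(1/(2*X)) = (61 + X)/(2*X))
-u(F(l(T), k)) = -(61 + (-⅓ + (-10)² + 1²))/(2*(-⅓ + (-10)² + 1²)) = -(61 + (-⅓ + 100 + 1))/(2*(-⅓ + 100 + 1)) = -(61 + 302/3)/(2*302/3) = -3*485/(2*302*3) = -1*485/604 = -485/604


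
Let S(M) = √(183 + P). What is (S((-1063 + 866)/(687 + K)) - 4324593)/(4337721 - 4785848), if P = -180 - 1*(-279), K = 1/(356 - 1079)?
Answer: 4324593/448127 - √282/448127 ≈ 9.6503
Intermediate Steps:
K = -1/723 (K = 1/(-723) = -1/723 ≈ -0.0013831)
P = 99 (P = -180 + 279 = 99)
S(M) = √282 (S(M) = √(183 + 99) = √282)
(S((-1063 + 866)/(687 + K)) - 4324593)/(4337721 - 4785848) = (√282 - 4324593)/(4337721 - 4785848) = (-4324593 + √282)/(-448127) = (-4324593 + √282)*(-1/448127) = 4324593/448127 - √282/448127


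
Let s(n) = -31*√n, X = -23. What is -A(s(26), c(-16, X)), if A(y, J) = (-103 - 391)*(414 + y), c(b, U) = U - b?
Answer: 204516 - 15314*√26 ≈ 1.2643e+5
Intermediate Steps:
A(y, J) = -204516 - 494*y (A(y, J) = -494*(414 + y) = -204516 - 494*y)
-A(s(26), c(-16, X)) = -(-204516 - (-15314)*√26) = -(-204516 + 15314*√26) = 204516 - 15314*√26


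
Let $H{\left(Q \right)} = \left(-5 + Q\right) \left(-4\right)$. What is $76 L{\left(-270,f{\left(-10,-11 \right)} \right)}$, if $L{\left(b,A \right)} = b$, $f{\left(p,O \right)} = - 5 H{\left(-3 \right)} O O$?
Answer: $-20520$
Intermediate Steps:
$H{\left(Q \right)} = 20 - 4 Q$
$f{\left(p,O \right)} = - 160 O^{2}$ ($f{\left(p,O \right)} = - 5 \left(20 - -12\right) O O = - 5 \left(20 + 12\right) O O = \left(-5\right) 32 O O = - 160 O O = - 160 O^{2}$)
$76 L{\left(-270,f{\left(-10,-11 \right)} \right)} = 76 \left(-270\right) = -20520$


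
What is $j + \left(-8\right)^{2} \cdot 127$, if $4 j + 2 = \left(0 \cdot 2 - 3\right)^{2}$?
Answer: $\frac{32519}{4} \approx 8129.8$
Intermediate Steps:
$j = \frac{7}{4}$ ($j = - \frac{1}{2} + \frac{\left(0 \cdot 2 - 3\right)^{2}}{4} = - \frac{1}{2} + \frac{\left(0 - 3\right)^{2}}{4} = - \frac{1}{2} + \frac{\left(-3\right)^{2}}{4} = - \frac{1}{2} + \frac{1}{4} \cdot 9 = - \frac{1}{2} + \frac{9}{4} = \frac{7}{4} \approx 1.75$)
$j + \left(-8\right)^{2} \cdot 127 = \frac{7}{4} + \left(-8\right)^{2} \cdot 127 = \frac{7}{4} + 64 \cdot 127 = \frac{7}{4} + 8128 = \frac{32519}{4}$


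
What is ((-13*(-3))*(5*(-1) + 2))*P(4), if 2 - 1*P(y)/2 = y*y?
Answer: 3276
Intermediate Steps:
P(y) = 4 - 2*y² (P(y) = 4 - 2*y*y = 4 - 2*y²)
((-13*(-3))*(5*(-1) + 2))*P(4) = ((-13*(-3))*(5*(-1) + 2))*(4 - 2*4²) = (39*(-5 + 2))*(4 - 2*16) = (39*(-3))*(4 - 32) = -117*(-28) = 3276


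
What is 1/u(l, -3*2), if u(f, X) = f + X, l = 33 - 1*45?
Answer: -1/18 ≈ -0.055556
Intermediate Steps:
l = -12 (l = 33 - 45 = -12)
u(f, X) = X + f
1/u(l, -3*2) = 1/(-3*2 - 12) = 1/(-6 - 12) = 1/(-18) = -1/18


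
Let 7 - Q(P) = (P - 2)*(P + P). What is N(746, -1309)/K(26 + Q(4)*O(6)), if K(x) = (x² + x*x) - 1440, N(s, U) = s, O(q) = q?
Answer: 373/64 ≈ 5.8281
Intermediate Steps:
Q(P) = 7 - 2*P*(-2 + P) (Q(P) = 7 - (P - 2)*(P + P) = 7 - (-2 + P)*2*P = 7 - 2*P*(-2 + P))
K(x) = -1440 + 2*x² (K(x) = (x² + x²) - 1440 = 2*x² - 1440 = -1440 + 2*x²)
N(746, -1309)/K(26 + Q(4)*O(6)) = 746/(-1440 + 2*(26 + (7 - 2*4² + 4*4)*6)²) = 746/(-1440 + 2*(26 + (7 - 2*16 + 16)*6)²) = 746/(-1440 + 2*(26 + (7 - 32 + 16)*6)²) = 746/(-1440 + 2*(26 - 9*6)²) = 746/(-1440 + 2*(26 - 54)²) = 746/(-1440 + 2*(-28)²) = 746/(-1440 + 2*784) = 746/(-1440 + 1568) = 746/128 = 746*(1/128) = 373/64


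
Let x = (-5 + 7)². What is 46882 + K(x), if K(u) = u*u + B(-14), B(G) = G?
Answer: 46884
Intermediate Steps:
x = 4 (x = 2² = 4)
K(u) = -14 + u² (K(u) = u*u - 14 = u² - 14 = -14 + u²)
46882 + K(x) = 46882 + (-14 + 4²) = 46882 + (-14 + 16) = 46882 + 2 = 46884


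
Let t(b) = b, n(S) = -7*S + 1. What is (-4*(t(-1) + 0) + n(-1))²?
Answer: 144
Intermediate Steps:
n(S) = 1 - 7*S
(-4*(t(-1) + 0) + n(-1))² = (-4*(-1 + 0) + (1 - 7*(-1)))² = (-4*(-1) + (1 + 7))² = (4 + 8)² = 12² = 144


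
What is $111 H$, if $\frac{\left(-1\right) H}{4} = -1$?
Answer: $444$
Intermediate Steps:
$H = 4$ ($H = \left(-4\right) \left(-1\right) = 4$)
$111 H = 111 \cdot 4 = 444$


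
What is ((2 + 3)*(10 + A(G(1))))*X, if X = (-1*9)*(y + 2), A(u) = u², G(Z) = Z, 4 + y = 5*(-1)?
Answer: 3465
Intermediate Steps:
y = -9 (y = -4 + 5*(-1) = -4 - 5 = -9)
X = 63 (X = (-1*9)*(-9 + 2) = -9*(-7) = 63)
((2 + 3)*(10 + A(G(1))))*X = ((2 + 3)*(10 + 1²))*63 = (5*(10 + 1))*63 = (5*11)*63 = 55*63 = 3465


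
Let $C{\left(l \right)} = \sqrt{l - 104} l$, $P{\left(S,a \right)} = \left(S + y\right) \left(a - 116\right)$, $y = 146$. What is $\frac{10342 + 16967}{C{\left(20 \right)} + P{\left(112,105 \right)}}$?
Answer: $- \frac{12917157}{1347974} - \frac{91030 i \sqrt{21}}{673987} \approx -9.5826 - 0.61893 i$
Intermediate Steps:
$P{\left(S,a \right)} = \left(-116 + a\right) \left(146 + S\right)$ ($P{\left(S,a \right)} = \left(S + 146\right) \left(a - 116\right) = \left(146 + S\right) \left(-116 + a\right) = \left(-116 + a\right) \left(146 + S\right)$)
$C{\left(l \right)} = l \sqrt{-104 + l}$ ($C{\left(l \right)} = \sqrt{-104 + l} l = l \sqrt{-104 + l}$)
$\frac{10342 + 16967}{C{\left(20 \right)} + P{\left(112,105 \right)}} = \frac{10342 + 16967}{20 \sqrt{-104 + 20} + \left(-16936 - 12992 + 146 \cdot 105 + 112 \cdot 105\right)} = \frac{27309}{20 \sqrt{-84} + \left(-16936 - 12992 + 15330 + 11760\right)} = \frac{27309}{20 \cdot 2 i \sqrt{21} - 2838} = \frac{27309}{40 i \sqrt{21} - 2838} = \frac{27309}{-2838 + 40 i \sqrt{21}}$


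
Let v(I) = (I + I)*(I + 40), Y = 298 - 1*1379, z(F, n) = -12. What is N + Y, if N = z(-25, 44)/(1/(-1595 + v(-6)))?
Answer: 22955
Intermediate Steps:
Y = -1081 (Y = 298 - 1379 = -1081)
v(I) = 2*I*(40 + I) (v(I) = (2*I)*(40 + I) = 2*I*(40 + I))
N = 24036 (N = -12/(1/(-1595 + 2*(-6)*(40 - 6))) = -12/(1/(-1595 + 2*(-6)*34)) = -12/(1/(-1595 - 408)) = -12/(1/(-2003)) = -12/(-1/2003) = -12*(-2003) = 24036)
N + Y = 24036 - 1081 = 22955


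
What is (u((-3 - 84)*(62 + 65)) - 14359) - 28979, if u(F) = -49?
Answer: -43387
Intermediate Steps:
(u((-3 - 84)*(62 + 65)) - 14359) - 28979 = (-49 - 14359) - 28979 = -14408 - 28979 = -43387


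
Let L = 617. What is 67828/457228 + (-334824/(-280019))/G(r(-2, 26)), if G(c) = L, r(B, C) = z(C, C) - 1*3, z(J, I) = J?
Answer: 2967962833879/19749017340961 ≈ 0.15028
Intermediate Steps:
r(B, C) = -3 + C (r(B, C) = C - 1*3 = C - 3 = -3 + C)
G(c) = 617
67828/457228 + (-334824/(-280019))/G(r(-2, 26)) = 67828/457228 - 334824/(-280019)/617 = 67828*(1/457228) - 334824*(-1/280019)*(1/617) = 16957/114307 + (334824/280019)*(1/617) = 16957/114307 + 334824/172771723 = 2967962833879/19749017340961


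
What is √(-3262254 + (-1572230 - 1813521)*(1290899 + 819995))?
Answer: 4*I*√446685295853 ≈ 2.6734e+6*I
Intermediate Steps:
√(-3262254 + (-1572230 - 1813521)*(1290899 + 819995)) = √(-3262254 - 3385751*2110894) = √(-3262254 - 7146961471394) = √(-7146964733648) = 4*I*√446685295853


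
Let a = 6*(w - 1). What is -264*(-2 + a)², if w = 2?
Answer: -4224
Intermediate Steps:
a = 6 (a = 6*(2 - 1) = 6*1 = 6)
-264*(-2 + a)² = -264*(-2 + 6)² = -264*4² = -264*16 = -4224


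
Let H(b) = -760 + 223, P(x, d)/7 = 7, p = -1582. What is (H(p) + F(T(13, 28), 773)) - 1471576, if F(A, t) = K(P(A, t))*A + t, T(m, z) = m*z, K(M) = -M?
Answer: -1489176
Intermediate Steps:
P(x, d) = 49 (P(x, d) = 7*7 = 49)
H(b) = -537
F(A, t) = t - 49*A (F(A, t) = (-1*49)*A + t = -49*A + t = t - 49*A)
(H(p) + F(T(13, 28), 773)) - 1471576 = (-537 + (773 - 637*28)) - 1471576 = (-537 + (773 - 49*364)) - 1471576 = (-537 + (773 - 17836)) - 1471576 = (-537 - 17063) - 1471576 = -17600 - 1471576 = -1489176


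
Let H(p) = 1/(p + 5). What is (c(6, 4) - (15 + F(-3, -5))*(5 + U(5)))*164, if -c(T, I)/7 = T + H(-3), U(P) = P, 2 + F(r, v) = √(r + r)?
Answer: -28782 - 1640*I*√6 ≈ -28782.0 - 4017.2*I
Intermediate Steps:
F(r, v) = -2 + √2*√r (F(r, v) = -2 + √(r + r) = -2 + √(2*r) = -2 + √2*√r)
H(p) = 1/(5 + p)
c(T, I) = -7/2 - 7*T (c(T, I) = -7*(T + 1/(5 - 3)) = -7*(T + 1/2) = -7*(T + ½) = -7*(½ + T) = -7/2 - 7*T)
(c(6, 4) - (15 + F(-3, -5))*(5 + U(5)))*164 = ((-7/2 - 7*6) - (15 + (-2 + √2*√(-3)))*(5 + 5))*164 = ((-7/2 - 42) - (15 + (-2 + √2*(I*√3)))*10)*164 = (-91/2 - (15 + (-2 + I*√6))*10)*164 = (-91/2 - (13 + I*√6)*10)*164 = (-91/2 - (130 + 10*I*√6))*164 = (-91/2 + (-130 - 10*I*√6))*164 = (-351/2 - 10*I*√6)*164 = -28782 - 1640*I*√6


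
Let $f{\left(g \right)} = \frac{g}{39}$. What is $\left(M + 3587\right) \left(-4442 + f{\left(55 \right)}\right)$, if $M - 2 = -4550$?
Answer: $\frac{166428863}{39} \approx 4.2674 \cdot 10^{6}$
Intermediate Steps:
$M = -4548$ ($M = 2 - 4550 = -4548$)
$f{\left(g \right)} = \frac{g}{39}$
$\left(M + 3587\right) \left(-4442 + f{\left(55 \right)}\right) = \left(-4548 + 3587\right) \left(-4442 + \frac{1}{39} \cdot 55\right) = - 961 \left(-4442 + \frac{55}{39}\right) = \left(-961\right) \left(- \frac{173183}{39}\right) = \frac{166428863}{39}$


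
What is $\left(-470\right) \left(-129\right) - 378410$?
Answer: $-317780$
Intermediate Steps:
$\left(-470\right) \left(-129\right) - 378410 = 60630 - 378410 = -317780$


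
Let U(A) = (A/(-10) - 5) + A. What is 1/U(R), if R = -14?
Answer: -5/88 ≈ -0.056818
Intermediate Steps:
U(A) = -5 + 9*A/10 (U(A) = (A*(-⅒) - 5) + A = (-A/10 - 5) + A = (-5 - A/10) + A = -5 + 9*A/10)
1/U(R) = 1/(-5 + (9/10)*(-14)) = 1/(-5 - 63/5) = 1/(-88/5) = -5/88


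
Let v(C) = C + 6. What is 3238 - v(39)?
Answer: 3193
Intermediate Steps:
v(C) = 6 + C
3238 - v(39) = 3238 - (6 + 39) = 3238 - 1*45 = 3238 - 45 = 3193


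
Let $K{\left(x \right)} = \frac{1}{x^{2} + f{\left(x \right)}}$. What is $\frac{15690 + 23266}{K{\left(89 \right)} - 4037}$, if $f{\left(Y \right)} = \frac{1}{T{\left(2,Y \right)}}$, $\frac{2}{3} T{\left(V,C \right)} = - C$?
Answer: $- \frac{41194119590}{4268935609} \approx -9.6497$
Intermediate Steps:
$T{\left(V,C \right)} = - \frac{3 C}{2}$ ($T{\left(V,C \right)} = \frac{3 \left(- C\right)}{2} = - \frac{3 C}{2}$)
$f{\left(Y \right)} = - \frac{2}{3 Y}$ ($f{\left(Y \right)} = \frac{1}{\left(- \frac{3}{2}\right) Y} = - \frac{2}{3 Y}$)
$K{\left(x \right)} = \frac{1}{x^{2} - \frac{2}{3 x}}$
$\frac{15690 + 23266}{K{\left(89 \right)} - 4037} = \frac{15690 + 23266}{3 \cdot 89 \frac{1}{-2 + 3 \cdot 89^{3}} - 4037} = \frac{38956}{3 \cdot 89 \frac{1}{-2 + 3 \cdot 704969} - 4037} = \frac{38956}{3 \cdot 89 \frac{1}{-2 + 2114907} - 4037} = \frac{38956}{3 \cdot 89 \cdot \frac{1}{2114905} - 4037} = \frac{38956}{\frac{267}{2114905} - 4037} = \frac{38956}{- \frac{8537871218}{2114905}} = 38956 \left(- \frac{2114905}{8537871218}\right) = - \frac{41194119590}{4268935609}$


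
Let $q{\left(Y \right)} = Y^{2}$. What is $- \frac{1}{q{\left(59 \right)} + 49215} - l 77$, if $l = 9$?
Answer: $- \frac{36518329}{52696} \approx -693.0$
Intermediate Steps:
$- \frac{1}{q{\left(59 \right)} + 49215} - l 77 = - \frac{1}{59^{2} + 49215} - 9 \cdot 77 = - \frac{1}{3481 + 49215} - 693 = - \frac{1}{52696} - 693 = - \frac{36518329}{52696}$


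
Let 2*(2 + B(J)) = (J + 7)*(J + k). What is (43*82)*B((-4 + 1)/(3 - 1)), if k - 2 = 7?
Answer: 262687/4 ≈ 65672.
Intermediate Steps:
k = 9 (k = 2 + 7 = 9)
B(J) = -2 + (7 + J)*(9 + J)/2 (B(J) = -2 + ((J + 7)*(J + 9))/2 = -2 + ((7 + J)*(9 + J))/2 = -2 + (7 + J)*(9 + J)/2)
(43*82)*B((-4 + 1)/(3 - 1)) = (43*82)*(59/2 + ((-4 + 1)/(3 - 1))**2/2 + 8*((-4 + 1)/(3 - 1))) = 3526*(59/2 + (-3/2)**2/2 + 8*(-3/2)) = 3526*(59/2 + (1/2)*(9/4) - 12) = 3526*(59/2 + 9/8 - 12) = 3526*(149/8) = 262687/4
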